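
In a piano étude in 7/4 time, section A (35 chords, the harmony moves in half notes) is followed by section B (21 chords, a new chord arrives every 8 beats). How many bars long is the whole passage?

A: 35 × 2 = 70 beats = 10 bars.
B: 21 × 8 = 168 beats = 24 bars.
Total: 10 + 24 = 34 bars.

34 bars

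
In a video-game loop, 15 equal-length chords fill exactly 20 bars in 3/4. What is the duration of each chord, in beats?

20 bars × 3 beats/bar = 60 beats total.
60 beats ÷ 15 chords = 4 beats per chord.
(That is a whole note.)

4 beats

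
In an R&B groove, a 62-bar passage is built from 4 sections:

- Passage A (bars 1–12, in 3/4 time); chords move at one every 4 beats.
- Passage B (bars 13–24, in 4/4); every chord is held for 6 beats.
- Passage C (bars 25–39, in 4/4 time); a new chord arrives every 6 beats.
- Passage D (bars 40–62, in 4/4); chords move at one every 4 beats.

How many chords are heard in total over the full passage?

A has 36 beats and chords last 4 each, so 9 chords.
B has 48 beats and chords last 6 each, so 8 chords.
C has 60 beats and chords last 6 each, so 10 chords.
D has 92 beats and chords last 4 each, so 23 chords.
Total: 9 + 8 + 10 + 23 = 50.

50 chords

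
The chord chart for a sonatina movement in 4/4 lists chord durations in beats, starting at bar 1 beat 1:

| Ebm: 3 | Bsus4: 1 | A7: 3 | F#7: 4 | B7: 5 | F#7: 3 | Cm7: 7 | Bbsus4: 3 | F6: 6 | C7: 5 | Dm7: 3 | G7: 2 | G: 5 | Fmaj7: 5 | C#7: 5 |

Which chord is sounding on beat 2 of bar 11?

Beat 2 of bar 11 is beat (11−1)×4 + 2 = 42 overall.
Running totals: Ebm ends at 3, Bsus4 ends at 4, A7 ends at 7, F#7 ends at 11, B7 ends at 16, F#7 ends at 19, Cm7 ends at 26, Bbsus4 ends at 29, F6 ends at 35, C7 ends at 40, Dm7 ends at 43.
Beat 42 falls within Dm7.

Dm7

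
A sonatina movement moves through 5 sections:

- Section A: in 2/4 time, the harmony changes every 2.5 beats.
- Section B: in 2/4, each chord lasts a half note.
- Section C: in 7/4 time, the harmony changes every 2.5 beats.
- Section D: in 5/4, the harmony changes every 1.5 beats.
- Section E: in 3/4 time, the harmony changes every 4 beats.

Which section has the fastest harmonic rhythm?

A: each chord is 2.5 beats in 2/4, so 0.8 per bar.
B: each chord is 2 beats in 2/4, so 1 per bar.
C: each chord is 2.5 beats in 7/4, so 2.8 per bar.
D: each chord is 1.5 beats in 5/4, so 10/3 per bar.
E: each chord is 4 beats in 3/4, so 0.75 per bar.
Fastest is D at 10/3 chords/bar.

Section D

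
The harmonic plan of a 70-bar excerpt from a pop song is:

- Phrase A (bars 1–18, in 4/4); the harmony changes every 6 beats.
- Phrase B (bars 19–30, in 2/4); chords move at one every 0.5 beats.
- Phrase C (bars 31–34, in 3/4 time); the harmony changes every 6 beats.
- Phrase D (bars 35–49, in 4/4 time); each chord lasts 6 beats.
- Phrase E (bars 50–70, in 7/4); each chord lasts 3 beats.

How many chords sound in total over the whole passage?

A has 72 beats and chords last 6 each, so 12 chords.
B has 24 beats and chords last 0.5 each, so 48 chords.
C has 12 beats and chords last 6 each, so 2 chords.
D has 60 beats and chords last 6 each, so 10 chords.
E has 147 beats and chords last 3 each, so 49 chords.
Total: 12 + 48 + 2 + 10 + 49 = 121.

121 chords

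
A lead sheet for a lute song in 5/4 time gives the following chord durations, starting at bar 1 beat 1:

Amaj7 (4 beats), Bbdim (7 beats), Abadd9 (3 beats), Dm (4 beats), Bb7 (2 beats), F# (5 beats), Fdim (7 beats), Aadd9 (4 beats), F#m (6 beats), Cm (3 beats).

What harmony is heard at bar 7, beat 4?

Beat 4 of bar 7 is beat (7−1)×5 + 4 = 34 overall.
Running totals: Amaj7 ends at 4, Bbdim ends at 11, Abadd9 ends at 14, Dm ends at 18, Bb7 ends at 20, F# ends at 25, Fdim ends at 32, Aadd9 ends at 36.
Beat 34 falls within Aadd9.

Aadd9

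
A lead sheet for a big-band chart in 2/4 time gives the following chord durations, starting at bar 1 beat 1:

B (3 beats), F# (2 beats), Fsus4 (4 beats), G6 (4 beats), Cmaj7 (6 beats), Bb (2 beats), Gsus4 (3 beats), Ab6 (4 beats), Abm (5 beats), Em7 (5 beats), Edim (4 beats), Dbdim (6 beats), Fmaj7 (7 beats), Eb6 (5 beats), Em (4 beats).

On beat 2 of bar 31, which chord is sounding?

Beat 2 of bar 31 is beat (31−1)×2 + 2 = 62 overall.
Running totals: B ends at 3, F# ends at 5, Fsus4 ends at 9, G6 ends at 13, Cmaj7 ends at 19, Bb ends at 21, Gsus4 ends at 24, Ab6 ends at 28, Abm ends at 33, Em7 ends at 38, Edim ends at 42, Dbdim ends at 48, Fmaj7 ends at 55, Eb6 ends at 60, Em ends at 64.
Beat 62 falls within Em.

Em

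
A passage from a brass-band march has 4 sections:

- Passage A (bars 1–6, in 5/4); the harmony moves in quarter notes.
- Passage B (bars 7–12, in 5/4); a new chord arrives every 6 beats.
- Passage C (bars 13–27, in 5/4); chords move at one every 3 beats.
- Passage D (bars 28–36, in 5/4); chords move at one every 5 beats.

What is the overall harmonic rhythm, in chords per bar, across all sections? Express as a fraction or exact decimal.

A: 6 bars of 5 beats is 30 beats; at 1 beat each that's 30 chords.
B: 6 bars of 5 beats is 30 beats; at 6 beats each that's 5 chords.
C: 15 bars of 5 beats is 75 beats; at 3 beats each that's 25 chords.
D: 9 bars of 5 beats is 45 beats; at 5 beats each that's 9 chords.
Overall: 69 chords over 36 bars → 69/36 = 23/12 chords per bar.

23/12 chords per bar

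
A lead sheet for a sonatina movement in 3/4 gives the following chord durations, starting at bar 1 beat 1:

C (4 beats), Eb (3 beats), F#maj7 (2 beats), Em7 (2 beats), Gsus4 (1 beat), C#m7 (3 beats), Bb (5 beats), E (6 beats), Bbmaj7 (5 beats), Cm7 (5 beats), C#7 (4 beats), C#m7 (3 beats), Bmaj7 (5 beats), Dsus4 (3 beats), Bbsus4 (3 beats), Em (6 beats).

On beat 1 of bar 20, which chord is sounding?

Beat 1 of bar 20 is beat (20−1)×3 + 1 = 58 overall.
Running totals: C ends at 4, Eb ends at 7, F#maj7 ends at 9, Em7 ends at 11, Gsus4 ends at 12, C#m7 ends at 15, Bb ends at 20, E ends at 26, Bbmaj7 ends at 31, Cm7 ends at 36, C#7 ends at 40, C#m7 ends at 43, Bmaj7 ends at 48, Dsus4 ends at 51, Bbsus4 ends at 54, Em ends at 60.
Beat 58 falls within Em.

Em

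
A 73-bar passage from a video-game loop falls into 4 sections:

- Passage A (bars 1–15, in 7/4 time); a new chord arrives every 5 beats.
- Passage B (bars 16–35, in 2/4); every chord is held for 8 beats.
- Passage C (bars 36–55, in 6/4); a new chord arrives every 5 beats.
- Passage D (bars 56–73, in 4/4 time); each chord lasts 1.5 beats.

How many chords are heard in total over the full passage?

98 chords

A: 15 bars × 7 beats = 105 beats; 5 beats/chord → 21 chords.
B: 20 bars × 2 beats = 40 beats; 8 beats/chord → 5 chords.
C: 20 bars × 6 beats = 120 beats; 5 beats/chord → 24 chords.
D: 18 bars × 4 beats = 72 beats; 1.5 beats/chord → 48 chords.
Total: 21 + 5 + 24 + 48 = 98.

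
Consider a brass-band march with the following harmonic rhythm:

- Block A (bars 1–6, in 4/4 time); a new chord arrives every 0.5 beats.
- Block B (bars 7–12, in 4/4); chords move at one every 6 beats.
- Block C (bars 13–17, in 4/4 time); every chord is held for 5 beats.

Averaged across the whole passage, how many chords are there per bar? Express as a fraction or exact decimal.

56/17 chords per bar

A: 6 bars of 4 beats is 24 beats; at 0.5 beats each that's 48 chords.
B: 6 bars of 4 beats is 24 beats; at 6 beats each that's 4 chords.
C: 5 bars of 4 beats is 20 beats; at 5 beats each that's 4 chords.
Overall: 56 chords over 17 bars → 56/17 = 56/17 chords per bar.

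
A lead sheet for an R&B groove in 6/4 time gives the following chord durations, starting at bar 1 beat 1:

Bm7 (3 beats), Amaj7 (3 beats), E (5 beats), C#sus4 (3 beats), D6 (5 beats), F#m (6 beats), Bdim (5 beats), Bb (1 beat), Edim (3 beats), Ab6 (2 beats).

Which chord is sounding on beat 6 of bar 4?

F#m

Beat 6 of bar 4 is beat (4−1)×6 + 6 = 24 overall.
Running totals: Bm7 ends at 3, Amaj7 ends at 6, E ends at 11, C#sus4 ends at 14, D6 ends at 19, F#m ends at 25.
Beat 24 falls within F#m.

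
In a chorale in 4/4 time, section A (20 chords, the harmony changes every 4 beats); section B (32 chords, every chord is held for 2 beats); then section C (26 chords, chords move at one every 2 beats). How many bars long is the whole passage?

49 bars

A: 20 × 4 = 80 beats = 20 bars.
B: 32 × 2 = 64 beats = 16 bars.
C: 26 × 2 = 52 beats = 13 bars.
Total: 20 + 16 + 13 = 49 bars.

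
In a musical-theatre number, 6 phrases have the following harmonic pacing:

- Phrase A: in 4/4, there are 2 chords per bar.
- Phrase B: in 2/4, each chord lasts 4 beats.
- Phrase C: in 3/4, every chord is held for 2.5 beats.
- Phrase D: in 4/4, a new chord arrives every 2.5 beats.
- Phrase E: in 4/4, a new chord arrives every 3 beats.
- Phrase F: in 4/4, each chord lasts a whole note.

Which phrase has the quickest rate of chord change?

Phrase A

A: 4 beats/bar ÷ 2 beats/chord = 2 chords/bar.
B: 2 beats/bar ÷ 4 beats/chord = 0.5 chords/bar.
C: 3 beats/bar ÷ 2.5 beats/chord = 1.2 chords/bar.
D: 4 beats/bar ÷ 2.5 beats/chord = 1.6 chords/bar.
E: 4 beats/bar ÷ 3 beats/chord = 4/3 chords/bar.
F: 4 beats/bar ÷ 4 beats/chord = 1 chord/bar.
Fastest is A at 2 chords/bar.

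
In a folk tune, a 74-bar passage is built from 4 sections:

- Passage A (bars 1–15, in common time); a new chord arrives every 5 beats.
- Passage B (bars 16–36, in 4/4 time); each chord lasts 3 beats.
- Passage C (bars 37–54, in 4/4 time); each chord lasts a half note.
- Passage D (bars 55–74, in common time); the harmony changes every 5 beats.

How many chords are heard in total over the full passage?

A: 15 bars × 4 beats = 60 beats; 5 beats/chord → 12 chords.
B: 21 bars × 4 beats = 84 beats; 3 beats/chord → 28 chords.
C: 18 bars × 4 beats = 72 beats; 2 beats/chord → 36 chords.
D: 20 bars × 4 beats = 80 beats; 5 beats/chord → 16 chords.
Total: 12 + 28 + 36 + 16 = 92.

92 chords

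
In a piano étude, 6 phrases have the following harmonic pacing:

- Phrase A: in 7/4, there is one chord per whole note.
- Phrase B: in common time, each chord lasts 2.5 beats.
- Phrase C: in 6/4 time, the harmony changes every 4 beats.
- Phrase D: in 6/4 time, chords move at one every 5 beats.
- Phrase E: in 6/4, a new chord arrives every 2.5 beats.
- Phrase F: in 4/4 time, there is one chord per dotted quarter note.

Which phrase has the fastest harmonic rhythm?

Phrase F

A: 7 beats/bar ÷ 4 beats/chord = 1.75 chords/bar.
B: 4 beats/bar ÷ 2.5 beats/chord = 1.6 chords/bar.
C: 6 beats/bar ÷ 4 beats/chord = 1.5 chords/bar.
D: 6 beats/bar ÷ 5 beats/chord = 1.2 chords/bar.
E: 6 beats/bar ÷ 2.5 beats/chord = 2.4 chords/bar.
F: 4 beats/bar ÷ 1.5 beats/chord = 8/3 chords/bar.
Fastest is F at 8/3 chords/bar.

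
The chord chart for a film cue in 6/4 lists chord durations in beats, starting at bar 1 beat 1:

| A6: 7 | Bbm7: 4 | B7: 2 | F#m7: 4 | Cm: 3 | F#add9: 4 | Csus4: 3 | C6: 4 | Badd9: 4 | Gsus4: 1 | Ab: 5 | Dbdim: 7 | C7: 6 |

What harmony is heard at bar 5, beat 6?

C6

Beat 6 of bar 5 is beat (5−1)×6 + 6 = 30 overall.
Running totals: A6 ends at 7, Bbm7 ends at 11, B7 ends at 13, F#m7 ends at 17, Cm ends at 20, F#add9 ends at 24, Csus4 ends at 27, C6 ends at 31.
Beat 30 falls within C6.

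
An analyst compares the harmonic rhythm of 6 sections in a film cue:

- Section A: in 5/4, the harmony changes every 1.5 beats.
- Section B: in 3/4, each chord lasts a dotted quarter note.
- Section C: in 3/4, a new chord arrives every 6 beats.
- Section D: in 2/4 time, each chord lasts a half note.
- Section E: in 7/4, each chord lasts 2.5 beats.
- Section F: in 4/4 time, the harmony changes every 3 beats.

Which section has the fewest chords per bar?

Section C

A: each chord is 1.5 beats in 5/4, so 10/3 per bar.
B: each chord is 1.5 beats in 3/4, so 2 per bar.
C: each chord is 6 beats in 3/4, so 0.5 per bar.
D: each chord is 2 beats in 2/4, so 1 per bar.
E: each chord is 2.5 beats in 7/4, so 2.8 per bar.
F: each chord is 3 beats in 4/4, so 4/3 per bar.
Slowest is C at 0.5 chords/bar.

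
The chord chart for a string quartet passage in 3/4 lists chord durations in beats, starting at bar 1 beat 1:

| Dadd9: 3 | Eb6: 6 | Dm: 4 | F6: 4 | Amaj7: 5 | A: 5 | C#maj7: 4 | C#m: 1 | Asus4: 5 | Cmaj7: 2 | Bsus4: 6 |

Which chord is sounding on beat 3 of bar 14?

Bsus4

Beat 3 of bar 14 is beat (14−1)×3 + 3 = 42 overall.
Running totals: Dadd9 ends at 3, Eb6 ends at 9, Dm ends at 13, F6 ends at 17, Amaj7 ends at 22, A ends at 27, C#maj7 ends at 31, C#m ends at 32, Asus4 ends at 37, Cmaj7 ends at 39, Bsus4 ends at 45.
Beat 42 falls within Bsus4.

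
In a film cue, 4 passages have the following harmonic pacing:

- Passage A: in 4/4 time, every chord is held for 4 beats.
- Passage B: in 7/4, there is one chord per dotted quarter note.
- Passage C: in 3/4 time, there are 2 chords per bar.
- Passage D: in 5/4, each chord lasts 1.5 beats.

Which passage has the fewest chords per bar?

A: 4 beats/bar ÷ 4 beats/chord = 1 chord/bar.
B: 7 beats/bar ÷ 1.5 beats/chord = 14/3 chords/bar.
C: 3 beats/bar ÷ 1.5 beats/chord = 2 chords/bar.
D: 5 beats/bar ÷ 1.5 beats/chord = 10/3 chords/bar.
Slowest is A at 1 chords/bar.

Passage A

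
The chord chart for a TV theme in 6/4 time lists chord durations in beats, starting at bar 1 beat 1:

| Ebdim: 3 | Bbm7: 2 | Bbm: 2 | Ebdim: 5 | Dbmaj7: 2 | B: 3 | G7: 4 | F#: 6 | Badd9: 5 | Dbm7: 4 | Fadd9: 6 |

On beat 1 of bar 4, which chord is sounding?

Beat 1 of bar 4 is beat (4−1)×6 + 1 = 19 overall.
Running totals: Ebdim ends at 3, Bbm7 ends at 5, Bbm ends at 7, Ebdim ends at 12, Dbmaj7 ends at 14, B ends at 17, G7 ends at 21.
Beat 19 falls within G7.

G7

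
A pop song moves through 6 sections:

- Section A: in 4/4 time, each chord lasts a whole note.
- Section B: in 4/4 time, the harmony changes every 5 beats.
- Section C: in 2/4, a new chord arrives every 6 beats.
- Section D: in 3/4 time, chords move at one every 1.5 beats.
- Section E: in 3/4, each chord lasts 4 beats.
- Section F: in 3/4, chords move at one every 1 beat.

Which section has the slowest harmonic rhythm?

Section C

A: 4 beats/bar ÷ 4 beats/chord = 1 chord/bar.
B: 4 beats/bar ÷ 5 beats/chord = 0.8 chords/bar.
C: 2 beats/bar ÷ 6 beats/chord = 1/3 chords/bar.
D: 3 beats/bar ÷ 1.5 beats/chord = 2 chords/bar.
E: 3 beats/bar ÷ 4 beats/chord = 0.75 chords/bar.
F: 3 beats/bar ÷ 1 beat/chord = 3 chords/bar.
Slowest is C at 1/3 chords/bar.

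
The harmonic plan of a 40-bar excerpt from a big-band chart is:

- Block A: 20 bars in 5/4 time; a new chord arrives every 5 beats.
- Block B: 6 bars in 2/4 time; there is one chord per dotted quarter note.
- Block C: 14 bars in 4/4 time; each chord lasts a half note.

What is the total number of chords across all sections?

A: 20·5 = 100 beats, 100/5 = 20 chords.
B: 6·2 = 12 beats, 12/1.5 = 8 chords.
C: 14·4 = 56 beats, 56/2 = 28 chords.
Total: 20 + 8 + 28 = 56.

56 chords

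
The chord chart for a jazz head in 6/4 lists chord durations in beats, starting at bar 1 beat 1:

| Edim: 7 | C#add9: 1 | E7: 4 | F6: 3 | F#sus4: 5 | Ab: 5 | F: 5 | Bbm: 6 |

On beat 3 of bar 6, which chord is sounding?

Beat 3 of bar 6 is beat (6−1)×6 + 3 = 33 overall.
Running totals: Edim ends at 7, C#add9 ends at 8, E7 ends at 12, F6 ends at 15, F#sus4 ends at 20, Ab ends at 25, F ends at 30, Bbm ends at 36.
Beat 33 falls within Bbm.

Bbm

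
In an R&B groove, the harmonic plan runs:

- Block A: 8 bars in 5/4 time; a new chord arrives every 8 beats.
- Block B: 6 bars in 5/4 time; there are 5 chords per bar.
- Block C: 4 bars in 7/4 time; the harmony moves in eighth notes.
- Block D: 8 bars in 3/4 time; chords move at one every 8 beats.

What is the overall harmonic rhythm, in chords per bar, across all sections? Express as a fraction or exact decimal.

A: 8 bars of 5 beats is 40 beats; at 8 beats each that's 5 chords.
B: 6 bars of 5 beats is 30 beats; at 1 beat each that's 30 chords.
C: 4 bars of 7 beats is 28 beats; at 0.5 beats each that's 56 chords.
D: 8 bars of 3 beats is 24 beats; at 8 beats each that's 3 chords.
Overall: 94 chords over 26 bars → 94/26 = 47/13 chords per bar.

47/13 chords per bar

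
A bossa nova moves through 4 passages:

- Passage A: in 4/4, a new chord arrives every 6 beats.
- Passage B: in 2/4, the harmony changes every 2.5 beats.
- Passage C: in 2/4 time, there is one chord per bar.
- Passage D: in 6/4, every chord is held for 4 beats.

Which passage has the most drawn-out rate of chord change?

A: 4/6 = 2/3 chords/bar.
B: 2/2.5 = 0.8 chords/bar.
C: 2/2 = 1 chord/bar.
D: 6/4 = 1.5 chords/bar.
Slowest is A at 2/3 chords/bar.

Passage A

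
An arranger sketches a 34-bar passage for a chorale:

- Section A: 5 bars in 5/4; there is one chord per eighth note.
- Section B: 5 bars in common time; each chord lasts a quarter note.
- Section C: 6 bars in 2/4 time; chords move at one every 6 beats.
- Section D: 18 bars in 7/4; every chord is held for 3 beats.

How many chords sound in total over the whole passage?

114 chords

A has 25 beats and chords last 0.5 each, so 50 chords.
B has 20 beats and chords last 1 each, so 20 chords.
C has 12 beats and chords last 6 each, so 2 chords.
D has 126 beats and chords last 3 each, so 42 chords.
Total: 50 + 20 + 2 + 42 = 114.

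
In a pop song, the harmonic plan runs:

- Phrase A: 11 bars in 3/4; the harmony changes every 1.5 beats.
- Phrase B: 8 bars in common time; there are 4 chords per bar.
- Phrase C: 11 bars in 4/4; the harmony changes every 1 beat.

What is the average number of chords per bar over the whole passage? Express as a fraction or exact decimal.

49/15 chords per bar

A: 11 bars of 3 beats is 33 beats; at 1.5 beats each that's 22 chords.
B: 8 bars of 4 beats is 32 beats; at 1 beat each that's 32 chords.
C: 11 bars of 4 beats is 44 beats; at 1 beat each that's 44 chords.
Overall: 98 chords over 30 bars → 98/30 = 49/15 chords per bar.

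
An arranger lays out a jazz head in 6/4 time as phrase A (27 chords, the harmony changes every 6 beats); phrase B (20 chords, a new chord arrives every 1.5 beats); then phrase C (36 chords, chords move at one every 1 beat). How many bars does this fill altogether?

38 bars

A: 27 × 6 = 162 beats = 27 bars.
B: 20 × 1.5 = 30 beats = 5 bars.
C: 36 × 1 = 36 beats = 6 bars.
Total: 27 + 5 + 6 = 38 bars.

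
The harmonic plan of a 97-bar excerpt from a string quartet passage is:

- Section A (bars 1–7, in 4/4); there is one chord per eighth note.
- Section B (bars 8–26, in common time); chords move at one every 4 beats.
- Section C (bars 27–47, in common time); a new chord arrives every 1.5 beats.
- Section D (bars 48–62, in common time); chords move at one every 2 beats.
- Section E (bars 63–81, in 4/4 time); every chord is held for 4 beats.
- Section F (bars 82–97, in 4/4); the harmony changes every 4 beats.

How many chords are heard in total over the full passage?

A: 7·4 = 28 beats, 28/0.5 = 56 chords.
B: 19·4 = 76 beats, 76/4 = 19 chords.
C: 21·4 = 84 beats, 84/1.5 = 56 chords.
D: 15·4 = 60 beats, 60/2 = 30 chords.
E: 19·4 = 76 beats, 76/4 = 19 chords.
F: 16·4 = 64 beats, 64/4 = 16 chords.
Total: 56 + 19 + 56 + 30 + 19 + 16 = 196.

196 chords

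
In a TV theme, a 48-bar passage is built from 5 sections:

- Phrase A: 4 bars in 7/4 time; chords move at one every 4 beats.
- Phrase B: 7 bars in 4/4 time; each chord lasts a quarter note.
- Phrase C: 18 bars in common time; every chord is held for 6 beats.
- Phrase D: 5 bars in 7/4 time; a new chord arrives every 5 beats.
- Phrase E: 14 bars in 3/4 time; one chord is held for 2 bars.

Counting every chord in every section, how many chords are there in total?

A has 28 beats and chords last 4 each, so 7 chords.
B has 28 beats and chords last 1 each, so 28 chords.
C has 72 beats and chords last 6 each, so 12 chords.
D has 35 beats and chords last 5 each, so 7 chords.
E has 42 beats and chords last 6 each, so 7 chords.
Total: 7 + 28 + 12 + 7 + 7 = 61.

61 chords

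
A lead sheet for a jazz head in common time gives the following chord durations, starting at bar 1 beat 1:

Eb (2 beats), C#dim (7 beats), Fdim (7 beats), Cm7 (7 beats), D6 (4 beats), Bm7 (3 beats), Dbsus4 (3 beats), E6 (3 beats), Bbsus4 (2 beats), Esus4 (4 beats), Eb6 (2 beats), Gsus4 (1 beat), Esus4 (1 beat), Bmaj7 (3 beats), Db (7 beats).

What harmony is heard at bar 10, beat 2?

Beat 2 of bar 10 is beat (10−1)×4 + 2 = 38 overall.
Running totals: Eb ends at 2, C#dim ends at 9, Fdim ends at 16, Cm7 ends at 23, D6 ends at 27, Bm7 ends at 30, Dbsus4 ends at 33, E6 ends at 36, Bbsus4 ends at 38.
Beat 38 falls within Bbsus4.

Bbsus4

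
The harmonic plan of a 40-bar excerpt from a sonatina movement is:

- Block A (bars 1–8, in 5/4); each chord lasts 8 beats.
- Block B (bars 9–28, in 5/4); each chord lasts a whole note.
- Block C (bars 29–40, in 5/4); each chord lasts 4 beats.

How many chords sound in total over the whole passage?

45 chords

A: 8·5 = 40 beats, 40/8 = 5 chords.
B: 20·5 = 100 beats, 100/4 = 25 chords.
C: 12·5 = 60 beats, 60/4 = 15 chords.
Total: 5 + 25 + 15 = 45.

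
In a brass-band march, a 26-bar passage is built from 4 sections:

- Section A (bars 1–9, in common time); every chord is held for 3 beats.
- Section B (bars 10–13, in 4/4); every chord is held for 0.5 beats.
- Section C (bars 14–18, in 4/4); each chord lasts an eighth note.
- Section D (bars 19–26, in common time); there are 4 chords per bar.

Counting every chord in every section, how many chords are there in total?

A: 9·4 = 36 beats, 36/3 = 12 chords.
B: 4·4 = 16 beats, 16/0.5 = 32 chords.
C: 5·4 = 20 beats, 20/0.5 = 40 chords.
D: 8·4 = 32 beats, 32/1 = 32 chords.
Total: 12 + 32 + 40 + 32 = 116.

116 chords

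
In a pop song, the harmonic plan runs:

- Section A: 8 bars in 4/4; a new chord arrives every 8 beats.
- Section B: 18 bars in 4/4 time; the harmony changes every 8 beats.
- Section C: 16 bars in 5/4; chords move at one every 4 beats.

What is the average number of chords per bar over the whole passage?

A: 8 bars of 4 beats is 32 beats; at 8 beats each that's 4 chords.
B: 18 bars of 4 beats is 72 beats; at 8 beats each that's 9 chords.
C: 16 bars of 5 beats is 80 beats; at 4 beats each that's 20 chords.
Overall: 33 chords over 42 bars → 33/42 = 11/14 chords per bar.

11/14 chords per bar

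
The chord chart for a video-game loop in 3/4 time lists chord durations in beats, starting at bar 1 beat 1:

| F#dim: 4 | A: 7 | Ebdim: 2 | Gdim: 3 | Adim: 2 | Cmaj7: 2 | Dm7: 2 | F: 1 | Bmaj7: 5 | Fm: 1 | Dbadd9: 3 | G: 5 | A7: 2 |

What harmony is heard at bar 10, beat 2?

Fm

Beat 2 of bar 10 is beat (10−1)×3 + 2 = 29 overall.
Running totals: F#dim ends at 4, A ends at 11, Ebdim ends at 13, Gdim ends at 16, Adim ends at 18, Cmaj7 ends at 20, Dm7 ends at 22, F ends at 23, Bmaj7 ends at 28, Fm ends at 29.
Beat 29 falls within Fm.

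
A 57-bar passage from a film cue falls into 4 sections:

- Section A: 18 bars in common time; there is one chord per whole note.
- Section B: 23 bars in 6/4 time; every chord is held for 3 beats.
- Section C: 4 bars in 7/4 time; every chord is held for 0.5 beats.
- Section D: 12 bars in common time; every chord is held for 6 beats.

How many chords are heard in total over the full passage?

128 chords

A: 18·4 = 72 beats, 72/4 = 18 chords.
B: 23·6 = 138 beats, 138/3 = 46 chords.
C: 4·7 = 28 beats, 28/0.5 = 56 chords.
D: 12·4 = 48 beats, 48/6 = 8 chords.
Total: 18 + 46 + 56 + 8 = 128.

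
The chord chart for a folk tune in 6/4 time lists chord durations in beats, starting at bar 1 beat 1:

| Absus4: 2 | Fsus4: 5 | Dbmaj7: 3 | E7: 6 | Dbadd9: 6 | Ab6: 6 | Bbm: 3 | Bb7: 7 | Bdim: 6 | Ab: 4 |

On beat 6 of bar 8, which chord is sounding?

Beat 6 of bar 8 is beat (8−1)×6 + 6 = 48 overall.
Running totals: Absus4 ends at 2, Fsus4 ends at 7, Dbmaj7 ends at 10, E7 ends at 16, Dbadd9 ends at 22, Ab6 ends at 28, Bbm ends at 31, Bb7 ends at 38, Bdim ends at 44, Ab ends at 48.
Beat 48 falls within Ab.

Ab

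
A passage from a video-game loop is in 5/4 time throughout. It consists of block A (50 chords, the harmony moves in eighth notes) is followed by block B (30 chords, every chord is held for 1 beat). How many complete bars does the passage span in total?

11 bars

A: 50 × 0.5 = 25 beats = 5 bars.
B: 30 × 1 = 30 beats = 6 bars.
Total: 5 + 6 = 11 bars.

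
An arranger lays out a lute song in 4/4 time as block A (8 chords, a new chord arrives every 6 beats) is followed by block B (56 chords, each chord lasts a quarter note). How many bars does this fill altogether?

26 bars

A: 8 × 6 = 48 beats = 12 bars.
B: 56 × 1 = 56 beats = 14 bars.
Total: 12 + 14 = 26 bars.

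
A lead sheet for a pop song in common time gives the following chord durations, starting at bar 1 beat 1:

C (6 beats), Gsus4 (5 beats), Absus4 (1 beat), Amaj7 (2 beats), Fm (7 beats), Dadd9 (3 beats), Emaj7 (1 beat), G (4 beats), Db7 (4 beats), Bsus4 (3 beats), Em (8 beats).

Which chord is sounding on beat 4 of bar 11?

Beat 4 of bar 11 is beat (11−1)×4 + 4 = 44 overall.
Running totals: C ends at 6, Gsus4 ends at 11, Absus4 ends at 12, Amaj7 ends at 14, Fm ends at 21, Dadd9 ends at 24, Emaj7 ends at 25, G ends at 29, Db7 ends at 33, Bsus4 ends at 36, Em ends at 44.
Beat 44 falls within Em.

Em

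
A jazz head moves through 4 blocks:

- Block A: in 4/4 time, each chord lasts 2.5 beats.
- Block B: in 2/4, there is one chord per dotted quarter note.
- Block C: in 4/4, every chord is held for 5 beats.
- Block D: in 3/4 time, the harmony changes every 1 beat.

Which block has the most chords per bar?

A: 4/2.5 = 1.6 chords/bar.
B: 2/1.5 = 4/3 chords/bar.
C: 4/5 = 0.8 chords/bar.
D: 3/1 = 3 chords/bar.
Fastest is D at 3 chords/bar.

Block D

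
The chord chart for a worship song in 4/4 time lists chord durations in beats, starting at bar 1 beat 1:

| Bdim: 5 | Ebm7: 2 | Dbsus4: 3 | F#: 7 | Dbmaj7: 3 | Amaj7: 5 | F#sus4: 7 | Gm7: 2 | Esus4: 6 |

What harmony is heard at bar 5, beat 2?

Dbmaj7

Beat 2 of bar 5 is beat (5−1)×4 + 2 = 18 overall.
Running totals: Bdim ends at 5, Ebm7 ends at 7, Dbsus4 ends at 10, F# ends at 17, Dbmaj7 ends at 20.
Beat 18 falls within Dbmaj7.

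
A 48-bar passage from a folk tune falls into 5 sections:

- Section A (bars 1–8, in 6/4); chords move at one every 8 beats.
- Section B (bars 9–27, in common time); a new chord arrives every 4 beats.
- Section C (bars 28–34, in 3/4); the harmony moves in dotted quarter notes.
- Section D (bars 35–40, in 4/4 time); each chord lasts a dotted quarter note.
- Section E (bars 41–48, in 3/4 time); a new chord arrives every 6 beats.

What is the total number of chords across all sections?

A: 8 bars × 6 beats = 48 beats; 8 beats/chord → 6 chords.
B: 19 bars × 4 beats = 76 beats; 4 beats/chord → 19 chords.
C: 7 bars × 3 beats = 21 beats; 1.5 beats/chord → 14 chords.
D: 6 bars × 4 beats = 24 beats; 1.5 beats/chord → 16 chords.
E: 8 bars × 3 beats = 24 beats; 6 beats/chord → 4 chords.
Total: 6 + 19 + 14 + 16 + 4 = 59.

59 chords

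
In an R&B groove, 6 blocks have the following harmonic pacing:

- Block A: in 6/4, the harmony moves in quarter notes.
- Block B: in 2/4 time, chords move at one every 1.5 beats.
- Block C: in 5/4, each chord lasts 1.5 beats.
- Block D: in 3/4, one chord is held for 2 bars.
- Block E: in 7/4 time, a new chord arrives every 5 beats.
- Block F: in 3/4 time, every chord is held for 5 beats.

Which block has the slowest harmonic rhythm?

A: 6 beats/bar ÷ 1 beat/chord = 6 chords/bar.
B: 2 beats/bar ÷ 1.5 beats/chord = 4/3 chords/bar.
C: 5 beats/bar ÷ 1.5 beats/chord = 10/3 chords/bar.
D: 3 beats/bar ÷ 6 beats/chord = 0.5 chords/bar.
E: 7 beats/bar ÷ 5 beats/chord = 1.4 chords/bar.
F: 3 beats/bar ÷ 5 beats/chord = 0.6 chords/bar.
Slowest is D at 0.5 chords/bar.

Block D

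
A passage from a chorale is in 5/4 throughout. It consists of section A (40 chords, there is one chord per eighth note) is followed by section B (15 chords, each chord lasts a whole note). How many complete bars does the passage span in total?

16 bars

A: 40 × 0.5 = 20 beats = 4 bars.
B: 15 × 4 = 60 beats = 12 bars.
Total: 4 + 12 = 16 bars.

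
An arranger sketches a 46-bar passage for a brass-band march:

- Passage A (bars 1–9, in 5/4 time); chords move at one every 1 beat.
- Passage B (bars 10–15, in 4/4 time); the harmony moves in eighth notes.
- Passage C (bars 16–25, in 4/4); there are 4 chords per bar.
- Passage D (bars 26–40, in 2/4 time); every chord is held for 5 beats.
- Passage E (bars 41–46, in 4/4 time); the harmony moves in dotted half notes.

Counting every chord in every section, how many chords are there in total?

A has 45 beats and chords last 1 each, so 45 chords.
B has 24 beats and chords last 0.5 each, so 48 chords.
C has 40 beats and chords last 1 each, so 40 chords.
D has 30 beats and chords last 5 each, so 6 chords.
E has 24 beats and chords last 3 each, so 8 chords.
Total: 45 + 48 + 40 + 6 + 8 = 147.

147 chords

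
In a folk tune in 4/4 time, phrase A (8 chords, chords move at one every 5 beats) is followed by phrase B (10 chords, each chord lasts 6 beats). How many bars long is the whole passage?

25 bars

A: 8 × 5 = 40 beats = 10 bars.
B: 10 × 6 = 60 beats = 15 bars.
Total: 10 + 15 = 25 bars.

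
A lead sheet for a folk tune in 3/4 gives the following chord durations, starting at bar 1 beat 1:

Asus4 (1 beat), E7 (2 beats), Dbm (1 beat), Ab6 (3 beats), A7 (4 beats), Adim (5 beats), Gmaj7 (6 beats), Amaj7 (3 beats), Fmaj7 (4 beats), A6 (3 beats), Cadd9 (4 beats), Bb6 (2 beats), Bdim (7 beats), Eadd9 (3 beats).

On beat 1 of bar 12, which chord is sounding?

Beat 1 of bar 12 is beat (12−1)×3 + 1 = 34 overall.
Running totals: Asus4 ends at 1, E7 ends at 3, Dbm ends at 4, Ab6 ends at 7, A7 ends at 11, Adim ends at 16, Gmaj7 ends at 22, Amaj7 ends at 25, Fmaj7 ends at 29, A6 ends at 32, Cadd9 ends at 36.
Beat 34 falls within Cadd9.

Cadd9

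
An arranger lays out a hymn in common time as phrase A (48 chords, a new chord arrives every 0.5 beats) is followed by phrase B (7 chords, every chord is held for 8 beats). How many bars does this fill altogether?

A: 48 × 0.5 = 24 beats = 6 bars.
B: 7 × 8 = 56 beats = 14 bars.
Total: 6 + 14 = 20 bars.

20 bars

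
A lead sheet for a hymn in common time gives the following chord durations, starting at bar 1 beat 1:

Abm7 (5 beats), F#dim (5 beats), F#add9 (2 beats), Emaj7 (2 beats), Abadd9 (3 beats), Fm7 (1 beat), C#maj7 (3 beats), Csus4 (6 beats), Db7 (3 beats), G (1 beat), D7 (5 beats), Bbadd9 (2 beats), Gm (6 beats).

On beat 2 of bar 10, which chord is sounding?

Bbadd9

Beat 2 of bar 10 is beat (10−1)×4 + 2 = 38 overall.
Running totals: Abm7 ends at 5, F#dim ends at 10, F#add9 ends at 12, Emaj7 ends at 14, Abadd9 ends at 17, Fm7 ends at 18, C#maj7 ends at 21, Csus4 ends at 27, Db7 ends at 30, G ends at 31, D7 ends at 36, Bbadd9 ends at 38.
Beat 38 falls within Bbadd9.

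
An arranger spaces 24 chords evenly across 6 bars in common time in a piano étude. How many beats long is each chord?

6 bars × 4 beats/bar = 24 beats total.
24 beats ÷ 24 chords = 1 beats per chord.
(That is a quarter note.)

1 beat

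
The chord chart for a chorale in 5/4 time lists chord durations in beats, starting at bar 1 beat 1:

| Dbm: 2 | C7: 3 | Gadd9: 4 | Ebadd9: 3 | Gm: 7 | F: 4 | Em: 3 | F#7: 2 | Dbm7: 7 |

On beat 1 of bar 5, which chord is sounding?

Beat 1 of bar 5 is beat (5−1)×5 + 1 = 21 overall.
Running totals: Dbm ends at 2, C7 ends at 5, Gadd9 ends at 9, Ebadd9 ends at 12, Gm ends at 19, F ends at 23.
Beat 21 falls within F.

F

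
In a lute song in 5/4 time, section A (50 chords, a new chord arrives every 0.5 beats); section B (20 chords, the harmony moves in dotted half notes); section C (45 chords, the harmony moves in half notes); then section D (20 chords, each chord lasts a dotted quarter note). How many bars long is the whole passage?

41 bars

A: 50 × 0.5 = 25 beats = 5 bars.
B: 20 × 3 = 60 beats = 12 bars.
C: 45 × 2 = 90 beats = 18 bars.
D: 20 × 1.5 = 30 beats = 6 bars.
Total: 5 + 12 + 18 + 6 = 41 bars.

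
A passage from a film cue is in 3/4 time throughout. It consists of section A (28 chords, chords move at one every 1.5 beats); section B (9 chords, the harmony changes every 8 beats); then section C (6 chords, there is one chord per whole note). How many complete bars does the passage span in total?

46 bars

A: 28 × 1.5 = 42 beats = 14 bars.
B: 9 × 8 = 72 beats = 24 bars.
C: 6 × 4 = 24 beats = 8 bars.
Total: 14 + 24 + 8 = 46 bars.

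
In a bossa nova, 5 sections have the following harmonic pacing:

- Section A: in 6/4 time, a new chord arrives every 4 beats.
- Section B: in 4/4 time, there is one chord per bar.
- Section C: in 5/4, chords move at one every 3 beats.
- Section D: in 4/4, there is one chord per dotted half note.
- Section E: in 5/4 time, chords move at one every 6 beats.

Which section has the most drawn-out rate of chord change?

Section E

A: each chord is 4 beats in 6/4, so 1.5 per bar.
B: each chord is 4 beats in 4/4, so 1 per bar.
C: each chord is 3 beats in 5/4, so 5/3 per bar.
D: each chord is 3 beats in 4/4, so 4/3 per bar.
E: each chord is 6 beats in 5/4, so 5/6 per bar.
Slowest is E at 5/6 chords/bar.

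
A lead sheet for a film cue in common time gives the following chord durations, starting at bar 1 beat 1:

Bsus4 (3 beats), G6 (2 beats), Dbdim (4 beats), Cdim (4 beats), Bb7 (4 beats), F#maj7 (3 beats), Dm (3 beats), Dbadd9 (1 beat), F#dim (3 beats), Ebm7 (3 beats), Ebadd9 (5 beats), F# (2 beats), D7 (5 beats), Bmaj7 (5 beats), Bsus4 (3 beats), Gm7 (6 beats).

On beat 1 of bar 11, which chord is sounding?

D7

Beat 1 of bar 11 is beat (11−1)×4 + 1 = 41 overall.
Running totals: Bsus4 ends at 3, G6 ends at 5, Dbdim ends at 9, Cdim ends at 13, Bb7 ends at 17, F#maj7 ends at 20, Dm ends at 23, Dbadd9 ends at 24, F#dim ends at 27, Ebm7 ends at 30, Ebadd9 ends at 35, F# ends at 37, D7 ends at 42.
Beat 41 falls within D7.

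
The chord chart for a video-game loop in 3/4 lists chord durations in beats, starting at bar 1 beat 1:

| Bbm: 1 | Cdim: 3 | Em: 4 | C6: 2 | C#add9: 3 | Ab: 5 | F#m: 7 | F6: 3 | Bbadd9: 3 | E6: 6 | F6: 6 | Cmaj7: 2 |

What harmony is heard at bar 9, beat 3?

F6

Beat 3 of bar 9 is beat (9−1)×3 + 3 = 27 overall.
Running totals: Bbm ends at 1, Cdim ends at 4, Em ends at 8, C6 ends at 10, C#add9 ends at 13, Ab ends at 18, F#m ends at 25, F6 ends at 28.
Beat 27 falls within F6.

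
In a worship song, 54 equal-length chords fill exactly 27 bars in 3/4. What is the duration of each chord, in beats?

27 bars × 3 beats/bar = 81 beats total.
81 beats ÷ 54 chords = 1.5 beats per chord.
(That is a dotted quarter note.)

1.5 beats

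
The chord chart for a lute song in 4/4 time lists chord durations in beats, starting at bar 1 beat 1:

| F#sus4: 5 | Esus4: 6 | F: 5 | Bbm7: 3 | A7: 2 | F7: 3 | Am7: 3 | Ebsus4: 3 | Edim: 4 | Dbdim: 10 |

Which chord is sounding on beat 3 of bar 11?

Dbdim

Beat 3 of bar 11 is beat (11−1)×4 + 3 = 43 overall.
Running totals: F#sus4 ends at 5, Esus4 ends at 11, F ends at 16, Bbm7 ends at 19, A7 ends at 21, F7 ends at 24, Am7 ends at 27, Ebsus4 ends at 30, Edim ends at 34, Dbdim ends at 44.
Beat 43 falls within Dbdim.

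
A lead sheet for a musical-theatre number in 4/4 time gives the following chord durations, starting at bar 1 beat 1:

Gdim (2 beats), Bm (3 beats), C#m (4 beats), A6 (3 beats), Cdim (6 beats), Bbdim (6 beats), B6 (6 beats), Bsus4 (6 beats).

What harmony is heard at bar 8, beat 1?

B6

Beat 1 of bar 8 is beat (8−1)×4 + 1 = 29 overall.
Running totals: Gdim ends at 2, Bm ends at 5, C#m ends at 9, A6 ends at 12, Cdim ends at 18, Bbdim ends at 24, B6 ends at 30.
Beat 29 falls within B6.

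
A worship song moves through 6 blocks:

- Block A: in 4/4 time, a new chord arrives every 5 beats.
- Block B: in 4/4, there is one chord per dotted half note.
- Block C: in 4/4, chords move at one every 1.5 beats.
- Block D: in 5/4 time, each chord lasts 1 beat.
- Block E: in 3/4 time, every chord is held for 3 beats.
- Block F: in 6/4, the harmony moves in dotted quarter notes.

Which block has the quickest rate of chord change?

Block D

A: each chord is 5 beats in 4/4, so 0.8 per bar.
B: each chord is 3 beats in 4/4, so 4/3 per bar.
C: each chord is 1.5 beats in 4/4, so 8/3 per bar.
D: each chord is 1 beat in 5/4, so 5 per bar.
E: each chord is 3 beats in 3/4, so 1 per bar.
F: each chord is 1.5 beats in 6/4, so 4 per bar.
Fastest is D at 5 chords/bar.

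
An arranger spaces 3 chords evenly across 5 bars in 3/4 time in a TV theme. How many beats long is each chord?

5 bars × 3 beats/bar = 15 beats total.
15 beats ÷ 3 chords = 5 beats per chord.

5 beats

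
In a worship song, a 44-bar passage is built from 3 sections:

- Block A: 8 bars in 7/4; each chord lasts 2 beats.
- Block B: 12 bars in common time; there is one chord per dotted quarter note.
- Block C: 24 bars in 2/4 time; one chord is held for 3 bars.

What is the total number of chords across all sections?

68 chords

A has 56 beats and chords last 2 each, so 28 chords.
B has 48 beats and chords last 1.5 each, so 32 chords.
C has 48 beats and chords last 6 each, so 8 chords.
Total: 28 + 32 + 8 = 68.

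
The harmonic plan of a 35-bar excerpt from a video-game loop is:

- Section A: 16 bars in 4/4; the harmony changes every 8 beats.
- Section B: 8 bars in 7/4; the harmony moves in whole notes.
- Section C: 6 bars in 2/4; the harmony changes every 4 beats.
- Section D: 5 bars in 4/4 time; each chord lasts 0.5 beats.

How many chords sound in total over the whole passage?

A: 16·4 = 64 beats, 64/8 = 8 chords.
B: 8·7 = 56 beats, 56/4 = 14 chords.
C: 6·2 = 12 beats, 12/4 = 3 chords.
D: 5·4 = 20 beats, 20/0.5 = 40 chords.
Total: 8 + 14 + 3 + 40 = 65.

65 chords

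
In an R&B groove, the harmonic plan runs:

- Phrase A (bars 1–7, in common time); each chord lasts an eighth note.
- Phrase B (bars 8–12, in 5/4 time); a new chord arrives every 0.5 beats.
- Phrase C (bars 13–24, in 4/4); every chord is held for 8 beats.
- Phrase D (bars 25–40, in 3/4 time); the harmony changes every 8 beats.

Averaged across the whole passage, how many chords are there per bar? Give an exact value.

A: 7 × 4 = 28 beats ÷ 0.5 = 56 chords.
B: 5 × 5 = 25 beats ÷ 0.5 = 50 chords.
C: 12 × 4 = 48 beats ÷ 8 = 6 chords.
D: 16 × 3 = 48 beats ÷ 8 = 6 chords.
Overall: 118 chords over 40 bars → 118/40 = 2.95 chords per bar.

2.95 chords per bar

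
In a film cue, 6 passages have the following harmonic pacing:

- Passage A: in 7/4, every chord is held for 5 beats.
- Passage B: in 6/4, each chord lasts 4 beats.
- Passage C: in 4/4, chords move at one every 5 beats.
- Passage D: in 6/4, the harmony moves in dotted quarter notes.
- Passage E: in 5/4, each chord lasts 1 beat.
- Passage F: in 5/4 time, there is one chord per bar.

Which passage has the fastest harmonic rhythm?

A: 7/5 = 1.4 chords/bar.
B: 6/4 = 1.5 chords/bar.
C: 4/5 = 0.8 chords/bar.
D: 6/1.5 = 4 chords/bar.
E: 5/1 = 5 chords/bar.
F: 5/5 = 1 chord/bar.
Fastest is E at 5 chords/bar.

Passage E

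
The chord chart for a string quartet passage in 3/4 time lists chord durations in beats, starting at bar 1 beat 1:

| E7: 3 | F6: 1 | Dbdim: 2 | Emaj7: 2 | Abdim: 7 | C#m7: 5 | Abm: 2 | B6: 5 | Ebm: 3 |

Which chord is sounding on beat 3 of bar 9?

B6

Beat 3 of bar 9 is beat (9−1)×3 + 3 = 27 overall.
Running totals: E7 ends at 3, F6 ends at 4, Dbdim ends at 6, Emaj7 ends at 8, Abdim ends at 15, C#m7 ends at 20, Abm ends at 22, B6 ends at 27.
Beat 27 falls within B6.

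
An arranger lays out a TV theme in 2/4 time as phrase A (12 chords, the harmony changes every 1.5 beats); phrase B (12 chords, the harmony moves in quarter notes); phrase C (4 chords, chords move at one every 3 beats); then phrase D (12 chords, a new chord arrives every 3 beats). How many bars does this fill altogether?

39 bars

A: 12 × 1.5 = 18 beats = 9 bars.
B: 12 × 1 = 12 beats = 6 bars.
C: 4 × 3 = 12 beats = 6 bars.
D: 12 × 3 = 36 beats = 18 bars.
Total: 9 + 6 + 6 + 18 = 39 bars.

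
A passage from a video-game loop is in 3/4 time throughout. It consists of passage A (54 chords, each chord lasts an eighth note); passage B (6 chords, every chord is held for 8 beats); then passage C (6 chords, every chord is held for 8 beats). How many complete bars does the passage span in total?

A: 54 × 0.5 = 27 beats = 9 bars.
B: 6 × 8 = 48 beats = 16 bars.
C: 6 × 8 = 48 beats = 16 bars.
Total: 9 + 16 + 16 = 41 bars.

41 bars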